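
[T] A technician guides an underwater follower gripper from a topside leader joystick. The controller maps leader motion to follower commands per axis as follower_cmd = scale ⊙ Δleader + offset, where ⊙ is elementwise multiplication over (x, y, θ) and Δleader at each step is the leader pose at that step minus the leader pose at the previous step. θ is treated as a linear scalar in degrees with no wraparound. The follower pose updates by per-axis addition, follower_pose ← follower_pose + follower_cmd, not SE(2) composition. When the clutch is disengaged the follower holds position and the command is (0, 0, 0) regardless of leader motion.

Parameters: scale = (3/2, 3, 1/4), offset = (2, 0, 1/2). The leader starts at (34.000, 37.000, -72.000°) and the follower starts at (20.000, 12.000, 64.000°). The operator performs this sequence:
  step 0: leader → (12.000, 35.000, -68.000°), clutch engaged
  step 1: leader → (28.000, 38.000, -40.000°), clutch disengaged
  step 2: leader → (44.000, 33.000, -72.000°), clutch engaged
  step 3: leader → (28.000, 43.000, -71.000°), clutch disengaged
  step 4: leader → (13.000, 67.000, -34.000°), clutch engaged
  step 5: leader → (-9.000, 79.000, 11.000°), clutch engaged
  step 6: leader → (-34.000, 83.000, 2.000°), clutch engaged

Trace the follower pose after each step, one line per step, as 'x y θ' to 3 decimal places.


step 0: Δleader=(-22.000, -2.000, 4.000°), engaged; cmd=(-31.000, -6.000, 1.500°) → follower=(-11.000, 6.000, 65.500°)
step 1: Δleader=(16.000, 3.000, 28.000°), disengaged; cmd=(0,0,0) → follower holds at (-11.000, 6.000, 65.500°)
step 2: Δleader=(16.000, -5.000, -32.000°), engaged; cmd=(26.000, -15.000, -7.500°) → follower=(15.000, -9.000, 58.000°)
step 3: Δleader=(-16.000, 10.000, 1.000°), disengaged; cmd=(0,0,0) → follower holds at (15.000, -9.000, 58.000°)
step 4: Δleader=(-15.000, 24.000, 37.000°), engaged; cmd=(-20.500, 72.000, 9.750°) → follower=(-5.500, 63.000, 67.750°)
step 5: Δleader=(-22.000, 12.000, 45.000°), engaged; cmd=(-31.000, 36.000, 11.750°) → follower=(-36.500, 99.000, 79.500°)
step 6: Δleader=(-25.000, 4.000, -9.000°), engaged; cmd=(-35.500, 12.000, -1.750°) → follower=(-72.000, 111.000, 77.750°)

-11.000 6.000 65.500
-11.000 6.000 65.500
15.000 -9.000 58.000
15.000 -9.000 58.000
-5.500 63.000 67.750
-36.500 99.000 79.500
-72.000 111.000 77.750


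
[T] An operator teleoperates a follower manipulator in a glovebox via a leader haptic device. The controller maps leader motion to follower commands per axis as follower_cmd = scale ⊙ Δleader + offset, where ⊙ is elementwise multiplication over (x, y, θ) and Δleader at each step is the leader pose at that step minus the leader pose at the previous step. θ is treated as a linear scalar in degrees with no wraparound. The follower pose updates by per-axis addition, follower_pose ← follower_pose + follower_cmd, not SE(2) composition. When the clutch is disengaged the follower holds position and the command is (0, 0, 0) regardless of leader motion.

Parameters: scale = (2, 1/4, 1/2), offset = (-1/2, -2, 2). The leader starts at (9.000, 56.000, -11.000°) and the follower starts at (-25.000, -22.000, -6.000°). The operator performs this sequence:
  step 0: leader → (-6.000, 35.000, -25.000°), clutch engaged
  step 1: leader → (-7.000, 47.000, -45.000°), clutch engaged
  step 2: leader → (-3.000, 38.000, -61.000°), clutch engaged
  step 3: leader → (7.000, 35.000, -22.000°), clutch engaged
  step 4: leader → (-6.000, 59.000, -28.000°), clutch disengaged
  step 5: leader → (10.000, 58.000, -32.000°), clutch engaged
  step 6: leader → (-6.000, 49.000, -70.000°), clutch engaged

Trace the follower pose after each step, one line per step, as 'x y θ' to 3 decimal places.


-55.500 -29.250 -11.000
-58.000 -28.250 -19.000
-50.500 -32.500 -25.000
-31.000 -35.250 -3.500
-31.000 -35.250 -3.500
0.500 -37.500 -3.500
-32.000 -41.750 -20.500

step 0: Δleader=(-15.000, -21.000, -14.000°), engaged; cmd=(-30.500, -7.250, -5.000°) → follower=(-55.500, -29.250, -11.000°)
step 1: Δleader=(-1.000, 12.000, -20.000°), engaged; cmd=(-2.500, 1.000, -8.000°) → follower=(-58.000, -28.250, -19.000°)
step 2: Δleader=(4.000, -9.000, -16.000°), engaged; cmd=(7.500, -4.250, -6.000°) → follower=(-50.500, -32.500, -25.000°)
step 3: Δleader=(10.000, -3.000, 39.000°), engaged; cmd=(19.500, -2.750, 21.500°) → follower=(-31.000, -35.250, -3.500°)
step 4: Δleader=(-13.000, 24.000, -6.000°), disengaged; cmd=(0,0,0) → follower holds at (-31.000, -35.250, -3.500°)
step 5: Δleader=(16.000, -1.000, -4.000°), engaged; cmd=(31.500, -2.250, 0.000°) → follower=(0.500, -37.500, -3.500°)
step 6: Δleader=(-16.000, -9.000, -38.000°), engaged; cmd=(-32.500, -4.250, -17.000°) → follower=(-32.000, -41.750, -20.500°)


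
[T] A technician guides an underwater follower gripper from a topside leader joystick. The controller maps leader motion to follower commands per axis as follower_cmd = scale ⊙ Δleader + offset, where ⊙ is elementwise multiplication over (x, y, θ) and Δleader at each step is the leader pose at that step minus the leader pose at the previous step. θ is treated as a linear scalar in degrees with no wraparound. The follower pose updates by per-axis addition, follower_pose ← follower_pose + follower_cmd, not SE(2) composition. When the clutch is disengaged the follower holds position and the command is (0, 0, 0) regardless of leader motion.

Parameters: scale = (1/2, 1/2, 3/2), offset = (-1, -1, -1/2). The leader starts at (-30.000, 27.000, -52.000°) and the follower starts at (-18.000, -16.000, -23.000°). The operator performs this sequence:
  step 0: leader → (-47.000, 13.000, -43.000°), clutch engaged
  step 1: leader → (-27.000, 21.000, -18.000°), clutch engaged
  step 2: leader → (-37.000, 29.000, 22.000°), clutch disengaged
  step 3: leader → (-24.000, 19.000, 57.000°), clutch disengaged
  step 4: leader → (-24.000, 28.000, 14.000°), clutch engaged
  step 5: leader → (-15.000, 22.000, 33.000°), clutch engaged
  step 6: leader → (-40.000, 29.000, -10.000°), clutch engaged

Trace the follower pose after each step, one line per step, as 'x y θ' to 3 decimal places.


step 0: Δleader=(-17.000, -14.000, 9.000°), engaged; cmd=(-9.500, -8.000, 13.000°) → follower=(-27.500, -24.000, -10.000°)
step 1: Δleader=(20.000, 8.000, 25.000°), engaged; cmd=(9.000, 3.000, 37.000°) → follower=(-18.500, -21.000, 27.000°)
step 2: Δleader=(-10.000, 8.000, 40.000°), disengaged; cmd=(0,0,0) → follower holds at (-18.500, -21.000, 27.000°)
step 3: Δleader=(13.000, -10.000, 35.000°), disengaged; cmd=(0,0,0) → follower holds at (-18.500, -21.000, 27.000°)
step 4: Δleader=(0.000, 9.000, -43.000°), engaged; cmd=(-1.000, 3.500, -65.000°) → follower=(-19.500, -17.500, -38.000°)
step 5: Δleader=(9.000, -6.000, 19.000°), engaged; cmd=(3.500, -4.000, 28.000°) → follower=(-16.000, -21.500, -10.000°)
step 6: Δleader=(-25.000, 7.000, -43.000°), engaged; cmd=(-13.500, 2.500, -65.000°) → follower=(-29.500, -19.000, -75.000°)

-27.500 -24.000 -10.000
-18.500 -21.000 27.000
-18.500 -21.000 27.000
-18.500 -21.000 27.000
-19.500 -17.500 -38.000
-16.000 -21.500 -10.000
-29.500 -19.000 -75.000


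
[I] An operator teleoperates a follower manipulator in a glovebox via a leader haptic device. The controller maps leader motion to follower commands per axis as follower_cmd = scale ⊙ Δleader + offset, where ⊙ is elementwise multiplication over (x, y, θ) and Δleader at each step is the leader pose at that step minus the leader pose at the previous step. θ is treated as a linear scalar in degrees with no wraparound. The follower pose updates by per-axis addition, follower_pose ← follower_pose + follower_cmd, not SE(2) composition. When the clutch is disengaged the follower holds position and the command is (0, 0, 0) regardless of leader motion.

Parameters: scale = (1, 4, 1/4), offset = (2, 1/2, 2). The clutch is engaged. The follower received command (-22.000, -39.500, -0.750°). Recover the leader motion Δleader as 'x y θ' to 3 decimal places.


axis x: (-22.000 − 2) / (1) = -24.000
axis y: (-39.500 − 1/2) / (4) = -10.000
axis θ: (-0.750 − 2) / (1/4) = -11.000

-24.000 -10.000 -11.000


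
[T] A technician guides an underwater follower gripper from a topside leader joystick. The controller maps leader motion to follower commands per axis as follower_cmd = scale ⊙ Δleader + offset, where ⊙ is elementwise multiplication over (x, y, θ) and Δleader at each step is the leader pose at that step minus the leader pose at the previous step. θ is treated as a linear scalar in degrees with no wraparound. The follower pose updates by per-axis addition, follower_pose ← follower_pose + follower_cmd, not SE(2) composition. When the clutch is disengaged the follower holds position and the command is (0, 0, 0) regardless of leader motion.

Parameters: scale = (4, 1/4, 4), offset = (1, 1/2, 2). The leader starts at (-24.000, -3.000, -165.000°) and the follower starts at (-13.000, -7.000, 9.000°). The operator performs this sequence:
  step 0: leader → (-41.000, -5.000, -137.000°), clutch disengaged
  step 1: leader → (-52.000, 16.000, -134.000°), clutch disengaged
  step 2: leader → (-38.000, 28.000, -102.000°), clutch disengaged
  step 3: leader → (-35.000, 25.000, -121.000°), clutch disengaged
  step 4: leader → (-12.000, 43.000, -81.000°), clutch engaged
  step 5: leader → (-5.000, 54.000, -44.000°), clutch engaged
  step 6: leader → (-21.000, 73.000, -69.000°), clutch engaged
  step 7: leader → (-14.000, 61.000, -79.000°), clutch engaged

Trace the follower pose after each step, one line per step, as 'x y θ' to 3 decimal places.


step 0: Δleader=(-17.000, -2.000, 28.000°), disengaged; cmd=(0,0,0) → follower holds at (-13.000, -7.000, 9.000°)
step 1: Δleader=(-11.000, 21.000, 3.000°), disengaged; cmd=(0,0,0) → follower holds at (-13.000, -7.000, 9.000°)
step 2: Δleader=(14.000, 12.000, 32.000°), disengaged; cmd=(0,0,0) → follower holds at (-13.000, -7.000, 9.000°)
step 3: Δleader=(3.000, -3.000, -19.000°), disengaged; cmd=(0,0,0) → follower holds at (-13.000, -7.000, 9.000°)
step 4: Δleader=(23.000, 18.000, 40.000°), engaged; cmd=(93.000, 5.000, 162.000°) → follower=(80.000, -2.000, 171.000°)
step 5: Δleader=(7.000, 11.000, 37.000°), engaged; cmd=(29.000, 3.250, 150.000°) → follower=(109.000, 1.250, 321.000°)
step 6: Δleader=(-16.000, 19.000, -25.000°), engaged; cmd=(-63.000, 5.250, -98.000°) → follower=(46.000, 6.500, 223.000°)
step 7: Δleader=(7.000, -12.000, -10.000°), engaged; cmd=(29.000, -2.500, -38.000°) → follower=(75.000, 4.000, 185.000°)

-13.000 -7.000 9.000
-13.000 -7.000 9.000
-13.000 -7.000 9.000
-13.000 -7.000 9.000
80.000 -2.000 171.000
109.000 1.250 321.000
46.000 6.500 223.000
75.000 4.000 185.000


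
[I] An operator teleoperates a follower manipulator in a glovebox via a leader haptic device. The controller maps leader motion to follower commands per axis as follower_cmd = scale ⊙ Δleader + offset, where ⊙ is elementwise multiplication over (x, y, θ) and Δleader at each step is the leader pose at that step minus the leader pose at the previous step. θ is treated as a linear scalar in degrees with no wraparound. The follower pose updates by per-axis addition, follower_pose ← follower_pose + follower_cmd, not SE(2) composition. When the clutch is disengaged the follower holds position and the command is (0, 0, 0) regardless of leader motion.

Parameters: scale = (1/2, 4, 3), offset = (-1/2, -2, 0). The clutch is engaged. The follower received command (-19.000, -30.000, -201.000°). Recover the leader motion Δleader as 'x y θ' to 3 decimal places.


axis x: (-19.000 − -1/2) / (1/2) = -37.000
axis y: (-30.000 − -2) / (4) = -7.000
axis θ: (-201.000 − 0) / (3) = -67.000

-37.000 -7.000 -67.000


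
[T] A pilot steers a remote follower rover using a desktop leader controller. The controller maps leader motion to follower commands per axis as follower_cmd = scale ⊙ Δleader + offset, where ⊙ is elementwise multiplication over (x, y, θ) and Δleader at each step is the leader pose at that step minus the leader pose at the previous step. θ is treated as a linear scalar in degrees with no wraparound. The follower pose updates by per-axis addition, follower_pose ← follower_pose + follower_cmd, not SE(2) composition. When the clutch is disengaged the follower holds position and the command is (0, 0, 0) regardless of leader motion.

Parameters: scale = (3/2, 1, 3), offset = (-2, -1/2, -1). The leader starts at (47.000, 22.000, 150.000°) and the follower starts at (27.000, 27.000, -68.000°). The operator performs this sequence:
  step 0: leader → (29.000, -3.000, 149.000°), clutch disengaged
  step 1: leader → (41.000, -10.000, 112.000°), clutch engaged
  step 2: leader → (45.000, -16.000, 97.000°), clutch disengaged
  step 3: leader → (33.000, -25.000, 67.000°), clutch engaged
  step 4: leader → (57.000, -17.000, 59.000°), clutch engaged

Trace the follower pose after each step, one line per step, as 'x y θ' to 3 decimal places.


step 0: Δleader=(-18.000, -25.000, -1.000°), disengaged; cmd=(0,0,0) → follower holds at (27.000, 27.000, -68.000°)
step 1: Δleader=(12.000, -7.000, -37.000°), engaged; cmd=(16.000, -7.500, -112.000°) → follower=(43.000, 19.500, -180.000°)
step 2: Δleader=(4.000, -6.000, -15.000°), disengaged; cmd=(0,0,0) → follower holds at (43.000, 19.500, -180.000°)
step 3: Δleader=(-12.000, -9.000, -30.000°), engaged; cmd=(-20.000, -9.500, -91.000°) → follower=(23.000, 10.000, -271.000°)
step 4: Δleader=(24.000, 8.000, -8.000°), engaged; cmd=(34.000, 7.500, -25.000°) → follower=(57.000, 17.500, -296.000°)

27.000 27.000 -68.000
43.000 19.500 -180.000
43.000 19.500 -180.000
23.000 10.000 -271.000
57.000 17.500 -296.000


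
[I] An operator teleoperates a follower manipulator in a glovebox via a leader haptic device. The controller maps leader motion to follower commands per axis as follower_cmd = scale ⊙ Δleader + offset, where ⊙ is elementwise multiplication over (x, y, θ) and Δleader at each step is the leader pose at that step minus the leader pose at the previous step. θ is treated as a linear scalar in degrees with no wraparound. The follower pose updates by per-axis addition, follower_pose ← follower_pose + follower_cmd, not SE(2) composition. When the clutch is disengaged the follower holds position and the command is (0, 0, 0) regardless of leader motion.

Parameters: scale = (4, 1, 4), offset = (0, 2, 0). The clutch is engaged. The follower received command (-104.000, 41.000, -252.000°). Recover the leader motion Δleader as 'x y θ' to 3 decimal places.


axis x: (-104.000 − 0) / (4) = -26.000
axis y: (41.000 − 2) / (1) = 39.000
axis θ: (-252.000 − 0) / (4) = -63.000

-26.000 39.000 -63.000


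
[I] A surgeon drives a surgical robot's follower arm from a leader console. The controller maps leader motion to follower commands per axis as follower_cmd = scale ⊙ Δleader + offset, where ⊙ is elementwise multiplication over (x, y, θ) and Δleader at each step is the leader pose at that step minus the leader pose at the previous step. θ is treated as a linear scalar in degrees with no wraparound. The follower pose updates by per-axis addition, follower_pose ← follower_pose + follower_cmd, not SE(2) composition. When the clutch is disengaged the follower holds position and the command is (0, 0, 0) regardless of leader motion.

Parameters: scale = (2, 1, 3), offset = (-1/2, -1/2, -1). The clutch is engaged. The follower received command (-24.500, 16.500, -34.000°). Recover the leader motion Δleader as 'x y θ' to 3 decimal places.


-12.000 17.000 -11.000

axis x: (-24.500 − -1/2) / (2) = -12.000
axis y: (16.500 − -1/2) / (1) = 17.000
axis θ: (-34.000 − -1) / (3) = -11.000


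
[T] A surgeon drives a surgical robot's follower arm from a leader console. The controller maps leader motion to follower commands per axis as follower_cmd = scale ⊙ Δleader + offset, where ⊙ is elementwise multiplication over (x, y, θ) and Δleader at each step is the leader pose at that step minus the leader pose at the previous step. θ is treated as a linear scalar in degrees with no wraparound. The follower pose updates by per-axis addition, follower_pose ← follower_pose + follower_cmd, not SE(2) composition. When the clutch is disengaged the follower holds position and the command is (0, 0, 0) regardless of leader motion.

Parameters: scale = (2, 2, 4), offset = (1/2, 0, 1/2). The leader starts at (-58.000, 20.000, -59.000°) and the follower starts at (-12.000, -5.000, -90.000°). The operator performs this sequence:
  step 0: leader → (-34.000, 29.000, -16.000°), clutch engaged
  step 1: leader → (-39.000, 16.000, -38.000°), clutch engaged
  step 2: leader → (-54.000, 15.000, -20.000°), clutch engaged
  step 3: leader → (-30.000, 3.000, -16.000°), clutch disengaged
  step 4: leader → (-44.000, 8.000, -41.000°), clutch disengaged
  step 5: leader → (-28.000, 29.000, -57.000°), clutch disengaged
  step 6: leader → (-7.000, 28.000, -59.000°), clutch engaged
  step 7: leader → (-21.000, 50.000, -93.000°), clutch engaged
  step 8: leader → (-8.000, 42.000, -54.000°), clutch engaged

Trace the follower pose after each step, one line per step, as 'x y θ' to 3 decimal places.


36.500 13.000 82.500
27.000 -13.000 -5.000
-2.500 -15.000 67.500
-2.500 -15.000 67.500
-2.500 -15.000 67.500
-2.500 -15.000 67.500
40.000 -17.000 60.000
12.500 27.000 -75.500
39.000 11.000 81.000

step 0: Δleader=(24.000, 9.000, 43.000°), engaged; cmd=(48.500, 18.000, 172.500°) → follower=(36.500, 13.000, 82.500°)
step 1: Δleader=(-5.000, -13.000, -22.000°), engaged; cmd=(-9.500, -26.000, -87.500°) → follower=(27.000, -13.000, -5.000°)
step 2: Δleader=(-15.000, -1.000, 18.000°), engaged; cmd=(-29.500, -2.000, 72.500°) → follower=(-2.500, -15.000, 67.500°)
step 3: Δleader=(24.000, -12.000, 4.000°), disengaged; cmd=(0,0,0) → follower holds at (-2.500, -15.000, 67.500°)
step 4: Δleader=(-14.000, 5.000, -25.000°), disengaged; cmd=(0,0,0) → follower holds at (-2.500, -15.000, 67.500°)
step 5: Δleader=(16.000, 21.000, -16.000°), disengaged; cmd=(0,0,0) → follower holds at (-2.500, -15.000, 67.500°)
step 6: Δleader=(21.000, -1.000, -2.000°), engaged; cmd=(42.500, -2.000, -7.500°) → follower=(40.000, -17.000, 60.000°)
step 7: Δleader=(-14.000, 22.000, -34.000°), engaged; cmd=(-27.500, 44.000, -135.500°) → follower=(12.500, 27.000, -75.500°)
step 8: Δleader=(13.000, -8.000, 39.000°), engaged; cmd=(26.500, -16.000, 156.500°) → follower=(39.000, 11.000, 81.000°)


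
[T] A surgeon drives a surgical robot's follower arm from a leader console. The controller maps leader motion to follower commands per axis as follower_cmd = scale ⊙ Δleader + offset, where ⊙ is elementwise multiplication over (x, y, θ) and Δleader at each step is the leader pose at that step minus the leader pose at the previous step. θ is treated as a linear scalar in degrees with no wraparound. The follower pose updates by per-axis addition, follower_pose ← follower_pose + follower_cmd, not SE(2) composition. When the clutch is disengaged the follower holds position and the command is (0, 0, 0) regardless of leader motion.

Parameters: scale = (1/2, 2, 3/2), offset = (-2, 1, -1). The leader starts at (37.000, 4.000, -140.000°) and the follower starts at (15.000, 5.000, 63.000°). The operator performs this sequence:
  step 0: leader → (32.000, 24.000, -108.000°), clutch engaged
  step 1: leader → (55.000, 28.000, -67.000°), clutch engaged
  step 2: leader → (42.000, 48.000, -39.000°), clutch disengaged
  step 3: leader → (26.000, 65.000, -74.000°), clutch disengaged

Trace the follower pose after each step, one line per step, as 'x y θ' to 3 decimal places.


10.500 46.000 110.000
20.000 55.000 170.500
20.000 55.000 170.500
20.000 55.000 170.500

step 0: Δleader=(-5.000, 20.000, 32.000°), engaged; cmd=(-4.500, 41.000, 47.000°) → follower=(10.500, 46.000, 110.000°)
step 1: Δleader=(23.000, 4.000, 41.000°), engaged; cmd=(9.500, 9.000, 60.500°) → follower=(20.000, 55.000, 170.500°)
step 2: Δleader=(-13.000, 20.000, 28.000°), disengaged; cmd=(0,0,0) → follower holds at (20.000, 55.000, 170.500°)
step 3: Δleader=(-16.000, 17.000, -35.000°), disengaged; cmd=(0,0,0) → follower holds at (20.000, 55.000, 170.500°)


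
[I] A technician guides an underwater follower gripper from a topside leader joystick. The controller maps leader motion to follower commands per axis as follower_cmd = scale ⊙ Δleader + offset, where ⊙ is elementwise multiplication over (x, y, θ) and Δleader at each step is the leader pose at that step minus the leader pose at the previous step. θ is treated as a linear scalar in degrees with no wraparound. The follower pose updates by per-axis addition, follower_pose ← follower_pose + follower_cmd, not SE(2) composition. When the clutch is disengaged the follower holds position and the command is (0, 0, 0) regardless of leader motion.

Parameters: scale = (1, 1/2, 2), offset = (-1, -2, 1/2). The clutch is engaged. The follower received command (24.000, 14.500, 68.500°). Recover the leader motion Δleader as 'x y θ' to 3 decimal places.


25.000 33.000 34.000

axis x: (24.000 − -1) / (1) = 25.000
axis y: (14.500 − -2) / (1/2) = 33.000
axis θ: (68.500 − 1/2) / (2) = 34.000


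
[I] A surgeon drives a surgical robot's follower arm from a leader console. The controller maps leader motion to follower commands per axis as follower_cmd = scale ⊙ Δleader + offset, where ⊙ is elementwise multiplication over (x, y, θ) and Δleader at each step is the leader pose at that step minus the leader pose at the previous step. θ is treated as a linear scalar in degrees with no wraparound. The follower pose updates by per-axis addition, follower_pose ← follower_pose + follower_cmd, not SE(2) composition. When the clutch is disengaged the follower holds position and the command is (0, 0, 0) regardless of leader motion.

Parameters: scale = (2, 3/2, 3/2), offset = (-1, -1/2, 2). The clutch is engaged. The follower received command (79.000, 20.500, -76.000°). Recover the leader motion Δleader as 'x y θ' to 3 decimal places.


axis x: (79.000 − -1) / (2) = 40.000
axis y: (20.500 − -1/2) / (3/2) = 14.000
axis θ: (-76.000 − 2) / (3/2) = -52.000

40.000 14.000 -52.000


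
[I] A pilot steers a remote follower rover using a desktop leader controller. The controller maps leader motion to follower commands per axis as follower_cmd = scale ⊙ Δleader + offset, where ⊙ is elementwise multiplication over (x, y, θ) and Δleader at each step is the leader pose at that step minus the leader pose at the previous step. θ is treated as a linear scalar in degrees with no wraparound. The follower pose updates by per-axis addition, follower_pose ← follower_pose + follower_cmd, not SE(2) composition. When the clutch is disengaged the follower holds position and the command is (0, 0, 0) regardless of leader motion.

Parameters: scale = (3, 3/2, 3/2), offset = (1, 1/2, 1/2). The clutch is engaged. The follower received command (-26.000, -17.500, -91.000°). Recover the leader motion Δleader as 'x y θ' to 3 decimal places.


-9.000 -12.000 -61.000

axis x: (-26.000 − 1) / (3) = -9.000
axis y: (-17.500 − 1/2) / (3/2) = -12.000
axis θ: (-91.000 − 1/2) / (3/2) = -61.000


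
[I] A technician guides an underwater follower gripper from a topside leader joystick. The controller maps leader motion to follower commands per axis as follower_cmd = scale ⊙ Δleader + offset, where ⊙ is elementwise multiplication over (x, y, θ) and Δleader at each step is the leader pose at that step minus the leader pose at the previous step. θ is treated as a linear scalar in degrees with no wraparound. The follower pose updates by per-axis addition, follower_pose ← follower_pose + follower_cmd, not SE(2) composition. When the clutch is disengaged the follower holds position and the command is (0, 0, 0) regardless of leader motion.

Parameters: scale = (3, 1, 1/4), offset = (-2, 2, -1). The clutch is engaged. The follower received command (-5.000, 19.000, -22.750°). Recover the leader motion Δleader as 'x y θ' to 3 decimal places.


axis x: (-5.000 − -2) / (3) = -1.000
axis y: (19.000 − 2) / (1) = 17.000
axis θ: (-22.750 − -1) / (1/4) = -87.000

-1.000 17.000 -87.000


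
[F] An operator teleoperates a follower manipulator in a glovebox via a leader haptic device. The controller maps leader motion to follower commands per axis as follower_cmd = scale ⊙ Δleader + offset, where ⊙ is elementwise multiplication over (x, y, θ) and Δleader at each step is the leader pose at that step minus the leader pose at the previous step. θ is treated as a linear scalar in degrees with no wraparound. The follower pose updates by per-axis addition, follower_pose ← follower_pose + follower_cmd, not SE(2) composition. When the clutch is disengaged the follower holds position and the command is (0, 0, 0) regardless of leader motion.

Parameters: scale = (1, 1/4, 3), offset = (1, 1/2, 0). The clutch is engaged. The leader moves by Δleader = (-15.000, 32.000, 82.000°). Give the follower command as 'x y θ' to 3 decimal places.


-14.000 8.500 246.000

axis x: 1·-15.000 + 1 = -14.000
axis y: 1/4·32.000 + 1/2 = 8.500
axis θ: 3·82.000 + 0 = 246.000


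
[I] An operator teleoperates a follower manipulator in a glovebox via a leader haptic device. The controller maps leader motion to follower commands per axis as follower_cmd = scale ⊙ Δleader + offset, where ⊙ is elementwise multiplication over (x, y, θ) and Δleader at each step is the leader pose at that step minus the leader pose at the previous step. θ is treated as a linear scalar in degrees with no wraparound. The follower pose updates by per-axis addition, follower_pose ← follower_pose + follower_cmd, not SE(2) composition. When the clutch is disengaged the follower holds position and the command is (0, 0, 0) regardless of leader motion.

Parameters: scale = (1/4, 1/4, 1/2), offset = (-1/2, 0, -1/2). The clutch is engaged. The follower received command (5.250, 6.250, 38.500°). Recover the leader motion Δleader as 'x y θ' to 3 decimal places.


axis x: (5.250 − -1/2) / (1/4) = 23.000
axis y: (6.250 − 0) / (1/4) = 25.000
axis θ: (38.500 − -1/2) / (1/2) = 78.000

23.000 25.000 78.000


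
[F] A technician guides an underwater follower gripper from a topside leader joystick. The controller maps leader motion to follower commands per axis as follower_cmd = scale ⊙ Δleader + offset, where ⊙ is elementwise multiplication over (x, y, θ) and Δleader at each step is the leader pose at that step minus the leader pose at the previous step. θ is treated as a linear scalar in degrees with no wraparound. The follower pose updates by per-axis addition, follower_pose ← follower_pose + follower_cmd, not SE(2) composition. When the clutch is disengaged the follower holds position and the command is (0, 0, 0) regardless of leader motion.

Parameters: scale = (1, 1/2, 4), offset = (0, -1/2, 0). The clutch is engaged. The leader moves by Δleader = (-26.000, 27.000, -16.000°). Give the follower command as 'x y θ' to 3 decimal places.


-26.000 13.000 -64.000

axis x: 1·-26.000 + 0 = -26.000
axis y: 1/2·27.000 + -1/2 = 13.000
axis θ: 4·-16.000 + 0 = -64.000


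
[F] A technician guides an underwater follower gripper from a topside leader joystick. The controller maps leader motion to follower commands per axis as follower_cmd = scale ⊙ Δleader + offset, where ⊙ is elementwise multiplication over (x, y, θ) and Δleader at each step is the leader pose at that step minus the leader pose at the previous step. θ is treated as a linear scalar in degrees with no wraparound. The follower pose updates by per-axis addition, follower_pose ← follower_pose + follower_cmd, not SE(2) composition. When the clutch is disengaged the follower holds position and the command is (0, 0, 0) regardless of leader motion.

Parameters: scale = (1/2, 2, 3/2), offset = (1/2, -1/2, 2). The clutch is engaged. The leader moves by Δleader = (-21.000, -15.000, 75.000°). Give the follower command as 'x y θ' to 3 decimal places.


-10.000 -30.500 114.500

axis x: 1/2·-21.000 + 1/2 = -10.000
axis y: 2·-15.000 + -1/2 = -30.500
axis θ: 3/2·75.000 + 2 = 114.500


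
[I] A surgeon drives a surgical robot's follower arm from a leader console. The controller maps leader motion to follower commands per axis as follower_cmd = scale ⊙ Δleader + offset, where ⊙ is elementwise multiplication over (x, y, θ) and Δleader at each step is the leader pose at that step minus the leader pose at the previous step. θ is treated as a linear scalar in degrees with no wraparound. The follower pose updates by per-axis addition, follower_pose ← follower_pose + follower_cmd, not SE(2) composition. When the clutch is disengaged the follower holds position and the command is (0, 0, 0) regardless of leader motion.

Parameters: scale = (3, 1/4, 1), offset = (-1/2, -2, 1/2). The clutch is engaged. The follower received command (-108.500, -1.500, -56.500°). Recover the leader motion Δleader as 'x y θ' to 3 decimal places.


-36.000 2.000 -57.000

axis x: (-108.500 − -1/2) / (3) = -36.000
axis y: (-1.500 − -2) / (1/4) = 2.000
axis θ: (-56.500 − 1/2) / (1) = -57.000


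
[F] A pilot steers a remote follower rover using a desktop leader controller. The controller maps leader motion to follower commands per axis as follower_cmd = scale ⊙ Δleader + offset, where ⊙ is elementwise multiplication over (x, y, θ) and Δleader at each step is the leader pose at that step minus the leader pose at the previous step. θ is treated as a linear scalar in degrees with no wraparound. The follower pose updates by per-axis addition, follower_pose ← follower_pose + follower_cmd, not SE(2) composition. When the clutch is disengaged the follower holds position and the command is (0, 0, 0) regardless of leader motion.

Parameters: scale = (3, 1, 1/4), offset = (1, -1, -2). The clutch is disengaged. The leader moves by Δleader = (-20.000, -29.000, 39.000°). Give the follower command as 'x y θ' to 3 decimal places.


0.000 0.000 0.000

clutch disengaged → follower holds; cmd = (0, 0, 0)


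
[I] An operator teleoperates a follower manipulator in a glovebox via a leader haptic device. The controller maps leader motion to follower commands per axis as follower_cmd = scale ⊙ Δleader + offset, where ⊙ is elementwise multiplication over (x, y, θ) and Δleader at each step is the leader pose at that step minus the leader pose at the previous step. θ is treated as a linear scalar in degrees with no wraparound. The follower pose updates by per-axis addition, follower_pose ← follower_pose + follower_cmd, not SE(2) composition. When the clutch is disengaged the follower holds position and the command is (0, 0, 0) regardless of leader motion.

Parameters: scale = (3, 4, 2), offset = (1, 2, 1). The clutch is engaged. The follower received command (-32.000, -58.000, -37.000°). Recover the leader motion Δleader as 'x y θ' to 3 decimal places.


-11.000 -15.000 -19.000

axis x: (-32.000 − 1) / (3) = -11.000
axis y: (-58.000 − 2) / (4) = -15.000
axis θ: (-37.000 − 1) / (2) = -19.000


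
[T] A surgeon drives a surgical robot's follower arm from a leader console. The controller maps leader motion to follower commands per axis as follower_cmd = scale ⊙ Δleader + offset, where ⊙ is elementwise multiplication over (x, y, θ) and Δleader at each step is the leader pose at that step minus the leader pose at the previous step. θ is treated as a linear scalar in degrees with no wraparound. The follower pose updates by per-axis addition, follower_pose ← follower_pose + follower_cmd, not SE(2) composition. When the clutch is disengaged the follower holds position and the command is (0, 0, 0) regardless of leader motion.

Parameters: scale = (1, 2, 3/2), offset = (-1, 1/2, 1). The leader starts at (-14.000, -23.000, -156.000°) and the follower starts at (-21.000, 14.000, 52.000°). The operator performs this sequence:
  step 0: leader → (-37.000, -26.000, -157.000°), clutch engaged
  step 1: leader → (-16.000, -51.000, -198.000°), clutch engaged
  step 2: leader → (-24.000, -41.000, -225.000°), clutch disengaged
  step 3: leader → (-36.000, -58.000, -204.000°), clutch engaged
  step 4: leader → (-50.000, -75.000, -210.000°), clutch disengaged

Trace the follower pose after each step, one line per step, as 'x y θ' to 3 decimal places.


step 0: Δleader=(-23.000, -3.000, -1.000°), engaged; cmd=(-24.000, -5.500, -0.500°) → follower=(-45.000, 8.500, 51.500°)
step 1: Δleader=(21.000, -25.000, -41.000°), engaged; cmd=(20.000, -49.500, -60.500°) → follower=(-25.000, -41.000, -9.000°)
step 2: Δleader=(-8.000, 10.000, -27.000°), disengaged; cmd=(0,0,0) → follower holds at (-25.000, -41.000, -9.000°)
step 3: Δleader=(-12.000, -17.000, 21.000°), engaged; cmd=(-13.000, -33.500, 32.500°) → follower=(-38.000, -74.500, 23.500°)
step 4: Δleader=(-14.000, -17.000, -6.000°), disengaged; cmd=(0,0,0) → follower holds at (-38.000, -74.500, 23.500°)

-45.000 8.500 51.500
-25.000 -41.000 -9.000
-25.000 -41.000 -9.000
-38.000 -74.500 23.500
-38.000 -74.500 23.500


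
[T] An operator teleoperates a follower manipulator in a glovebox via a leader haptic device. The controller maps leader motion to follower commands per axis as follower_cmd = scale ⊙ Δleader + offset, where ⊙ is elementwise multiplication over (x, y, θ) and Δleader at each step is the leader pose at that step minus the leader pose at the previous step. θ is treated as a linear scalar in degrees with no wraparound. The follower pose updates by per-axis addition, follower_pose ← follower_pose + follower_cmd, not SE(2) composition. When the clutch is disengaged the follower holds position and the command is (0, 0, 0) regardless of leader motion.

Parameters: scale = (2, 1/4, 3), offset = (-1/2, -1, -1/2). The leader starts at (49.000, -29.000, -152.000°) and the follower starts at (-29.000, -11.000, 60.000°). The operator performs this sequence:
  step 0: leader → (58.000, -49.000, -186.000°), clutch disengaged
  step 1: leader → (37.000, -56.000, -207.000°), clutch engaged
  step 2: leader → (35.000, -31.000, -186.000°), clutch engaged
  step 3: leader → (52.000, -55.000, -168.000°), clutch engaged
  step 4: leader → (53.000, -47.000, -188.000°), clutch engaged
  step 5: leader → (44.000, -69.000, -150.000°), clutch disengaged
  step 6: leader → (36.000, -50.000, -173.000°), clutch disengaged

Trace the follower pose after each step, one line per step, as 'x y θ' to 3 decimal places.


-29.000 -11.000 60.000
-71.500 -13.750 -3.500
-76.000 -8.500 59.000
-42.500 -15.500 112.500
-41.000 -14.500 52.000
-41.000 -14.500 52.000
-41.000 -14.500 52.000

step 0: Δleader=(9.000, -20.000, -34.000°), disengaged; cmd=(0,0,0) → follower holds at (-29.000, -11.000, 60.000°)
step 1: Δleader=(-21.000, -7.000, -21.000°), engaged; cmd=(-42.500, -2.750, -63.500°) → follower=(-71.500, -13.750, -3.500°)
step 2: Δleader=(-2.000, 25.000, 21.000°), engaged; cmd=(-4.500, 5.250, 62.500°) → follower=(-76.000, -8.500, 59.000°)
step 3: Δleader=(17.000, -24.000, 18.000°), engaged; cmd=(33.500, -7.000, 53.500°) → follower=(-42.500, -15.500, 112.500°)
step 4: Δleader=(1.000, 8.000, -20.000°), engaged; cmd=(1.500, 1.000, -60.500°) → follower=(-41.000, -14.500, 52.000°)
step 5: Δleader=(-9.000, -22.000, 38.000°), disengaged; cmd=(0,0,0) → follower holds at (-41.000, -14.500, 52.000°)
step 6: Δleader=(-8.000, 19.000, -23.000°), disengaged; cmd=(0,0,0) → follower holds at (-41.000, -14.500, 52.000°)


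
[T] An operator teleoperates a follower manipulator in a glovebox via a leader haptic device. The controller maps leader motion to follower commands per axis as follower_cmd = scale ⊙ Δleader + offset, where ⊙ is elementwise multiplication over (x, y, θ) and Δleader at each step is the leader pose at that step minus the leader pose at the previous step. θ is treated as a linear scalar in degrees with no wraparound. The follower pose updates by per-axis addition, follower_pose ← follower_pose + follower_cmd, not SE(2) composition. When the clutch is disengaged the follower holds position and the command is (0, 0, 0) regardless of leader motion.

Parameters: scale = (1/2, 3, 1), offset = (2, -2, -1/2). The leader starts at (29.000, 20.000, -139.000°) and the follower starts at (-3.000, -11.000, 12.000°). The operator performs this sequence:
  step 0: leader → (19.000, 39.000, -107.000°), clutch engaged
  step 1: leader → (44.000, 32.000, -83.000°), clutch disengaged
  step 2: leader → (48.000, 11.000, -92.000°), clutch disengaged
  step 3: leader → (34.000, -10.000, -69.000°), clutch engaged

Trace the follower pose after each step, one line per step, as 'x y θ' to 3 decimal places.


-6.000 44.000 43.500
-6.000 44.000 43.500
-6.000 44.000 43.500
-11.000 -21.000 66.000

step 0: Δleader=(-10.000, 19.000, 32.000°), engaged; cmd=(-3.000, 55.000, 31.500°) → follower=(-6.000, 44.000, 43.500°)
step 1: Δleader=(25.000, -7.000, 24.000°), disengaged; cmd=(0,0,0) → follower holds at (-6.000, 44.000, 43.500°)
step 2: Δleader=(4.000, -21.000, -9.000°), disengaged; cmd=(0,0,0) → follower holds at (-6.000, 44.000, 43.500°)
step 3: Δleader=(-14.000, -21.000, 23.000°), engaged; cmd=(-5.000, -65.000, 22.500°) → follower=(-11.000, -21.000, 66.000°)


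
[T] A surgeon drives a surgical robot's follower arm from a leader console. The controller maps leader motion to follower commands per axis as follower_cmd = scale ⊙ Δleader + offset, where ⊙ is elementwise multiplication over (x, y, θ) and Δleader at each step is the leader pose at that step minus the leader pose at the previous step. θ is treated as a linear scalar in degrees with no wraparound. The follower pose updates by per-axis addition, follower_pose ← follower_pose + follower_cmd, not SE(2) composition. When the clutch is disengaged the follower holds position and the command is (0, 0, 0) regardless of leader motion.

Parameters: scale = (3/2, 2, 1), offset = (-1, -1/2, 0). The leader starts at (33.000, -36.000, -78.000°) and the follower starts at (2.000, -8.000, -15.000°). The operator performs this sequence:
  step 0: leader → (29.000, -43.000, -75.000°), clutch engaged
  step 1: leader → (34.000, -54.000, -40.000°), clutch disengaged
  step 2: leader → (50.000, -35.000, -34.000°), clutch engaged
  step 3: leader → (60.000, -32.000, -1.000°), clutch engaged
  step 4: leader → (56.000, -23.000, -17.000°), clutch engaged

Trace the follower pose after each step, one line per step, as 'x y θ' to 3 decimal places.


step 0: Δleader=(-4.000, -7.000, 3.000°), engaged; cmd=(-7.000, -14.500, 3.000°) → follower=(-5.000, -22.500, -12.000°)
step 1: Δleader=(5.000, -11.000, 35.000°), disengaged; cmd=(0,0,0) → follower holds at (-5.000, -22.500, -12.000°)
step 2: Δleader=(16.000, 19.000, 6.000°), engaged; cmd=(23.000, 37.500, 6.000°) → follower=(18.000, 15.000, -6.000°)
step 3: Δleader=(10.000, 3.000, 33.000°), engaged; cmd=(14.000, 5.500, 33.000°) → follower=(32.000, 20.500, 27.000°)
step 4: Δleader=(-4.000, 9.000, -16.000°), engaged; cmd=(-7.000, 17.500, -16.000°) → follower=(25.000, 38.000, 11.000°)

-5.000 -22.500 -12.000
-5.000 -22.500 -12.000
18.000 15.000 -6.000
32.000 20.500 27.000
25.000 38.000 11.000


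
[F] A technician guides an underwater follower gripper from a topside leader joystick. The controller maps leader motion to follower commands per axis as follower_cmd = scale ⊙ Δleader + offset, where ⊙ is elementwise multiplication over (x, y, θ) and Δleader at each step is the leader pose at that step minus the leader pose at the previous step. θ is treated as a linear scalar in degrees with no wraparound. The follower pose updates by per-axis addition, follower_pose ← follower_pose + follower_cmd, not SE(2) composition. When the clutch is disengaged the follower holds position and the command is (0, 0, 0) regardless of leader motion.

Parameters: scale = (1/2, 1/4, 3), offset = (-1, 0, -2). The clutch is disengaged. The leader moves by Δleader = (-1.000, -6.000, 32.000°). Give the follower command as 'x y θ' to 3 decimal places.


clutch disengaged → follower holds; cmd = (0, 0, 0)

0.000 0.000 0.000
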